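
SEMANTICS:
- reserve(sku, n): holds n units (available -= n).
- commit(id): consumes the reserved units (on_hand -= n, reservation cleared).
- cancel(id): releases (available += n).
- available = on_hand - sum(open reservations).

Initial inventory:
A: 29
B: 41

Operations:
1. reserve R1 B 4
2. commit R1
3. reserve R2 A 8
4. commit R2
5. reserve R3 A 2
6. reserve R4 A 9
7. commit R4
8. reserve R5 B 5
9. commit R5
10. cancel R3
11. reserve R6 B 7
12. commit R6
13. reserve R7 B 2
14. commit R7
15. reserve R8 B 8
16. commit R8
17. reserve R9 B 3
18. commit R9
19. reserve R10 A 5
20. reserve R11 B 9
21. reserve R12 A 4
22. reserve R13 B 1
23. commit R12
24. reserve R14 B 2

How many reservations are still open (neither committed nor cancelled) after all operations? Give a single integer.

Step 1: reserve R1 B 4 -> on_hand[A=29 B=41] avail[A=29 B=37] open={R1}
Step 2: commit R1 -> on_hand[A=29 B=37] avail[A=29 B=37] open={}
Step 3: reserve R2 A 8 -> on_hand[A=29 B=37] avail[A=21 B=37] open={R2}
Step 4: commit R2 -> on_hand[A=21 B=37] avail[A=21 B=37] open={}
Step 5: reserve R3 A 2 -> on_hand[A=21 B=37] avail[A=19 B=37] open={R3}
Step 6: reserve R4 A 9 -> on_hand[A=21 B=37] avail[A=10 B=37] open={R3,R4}
Step 7: commit R4 -> on_hand[A=12 B=37] avail[A=10 B=37] open={R3}
Step 8: reserve R5 B 5 -> on_hand[A=12 B=37] avail[A=10 B=32] open={R3,R5}
Step 9: commit R5 -> on_hand[A=12 B=32] avail[A=10 B=32] open={R3}
Step 10: cancel R3 -> on_hand[A=12 B=32] avail[A=12 B=32] open={}
Step 11: reserve R6 B 7 -> on_hand[A=12 B=32] avail[A=12 B=25] open={R6}
Step 12: commit R6 -> on_hand[A=12 B=25] avail[A=12 B=25] open={}
Step 13: reserve R7 B 2 -> on_hand[A=12 B=25] avail[A=12 B=23] open={R7}
Step 14: commit R7 -> on_hand[A=12 B=23] avail[A=12 B=23] open={}
Step 15: reserve R8 B 8 -> on_hand[A=12 B=23] avail[A=12 B=15] open={R8}
Step 16: commit R8 -> on_hand[A=12 B=15] avail[A=12 B=15] open={}
Step 17: reserve R9 B 3 -> on_hand[A=12 B=15] avail[A=12 B=12] open={R9}
Step 18: commit R9 -> on_hand[A=12 B=12] avail[A=12 B=12] open={}
Step 19: reserve R10 A 5 -> on_hand[A=12 B=12] avail[A=7 B=12] open={R10}
Step 20: reserve R11 B 9 -> on_hand[A=12 B=12] avail[A=7 B=3] open={R10,R11}
Step 21: reserve R12 A 4 -> on_hand[A=12 B=12] avail[A=3 B=3] open={R10,R11,R12}
Step 22: reserve R13 B 1 -> on_hand[A=12 B=12] avail[A=3 B=2] open={R10,R11,R12,R13}
Step 23: commit R12 -> on_hand[A=8 B=12] avail[A=3 B=2] open={R10,R11,R13}
Step 24: reserve R14 B 2 -> on_hand[A=8 B=12] avail[A=3 B=0] open={R10,R11,R13,R14}
Open reservations: ['R10', 'R11', 'R13', 'R14'] -> 4

Answer: 4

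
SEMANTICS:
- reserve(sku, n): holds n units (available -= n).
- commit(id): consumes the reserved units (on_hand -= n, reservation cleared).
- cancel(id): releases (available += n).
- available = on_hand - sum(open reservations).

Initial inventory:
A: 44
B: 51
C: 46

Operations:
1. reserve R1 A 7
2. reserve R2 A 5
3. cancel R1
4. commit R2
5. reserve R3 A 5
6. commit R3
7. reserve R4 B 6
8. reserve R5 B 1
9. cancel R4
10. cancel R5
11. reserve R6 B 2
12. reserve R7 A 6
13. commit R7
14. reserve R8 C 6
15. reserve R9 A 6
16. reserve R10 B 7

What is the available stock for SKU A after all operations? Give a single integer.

Step 1: reserve R1 A 7 -> on_hand[A=44 B=51 C=46] avail[A=37 B=51 C=46] open={R1}
Step 2: reserve R2 A 5 -> on_hand[A=44 B=51 C=46] avail[A=32 B=51 C=46] open={R1,R2}
Step 3: cancel R1 -> on_hand[A=44 B=51 C=46] avail[A=39 B=51 C=46] open={R2}
Step 4: commit R2 -> on_hand[A=39 B=51 C=46] avail[A=39 B=51 C=46] open={}
Step 5: reserve R3 A 5 -> on_hand[A=39 B=51 C=46] avail[A=34 B=51 C=46] open={R3}
Step 6: commit R3 -> on_hand[A=34 B=51 C=46] avail[A=34 B=51 C=46] open={}
Step 7: reserve R4 B 6 -> on_hand[A=34 B=51 C=46] avail[A=34 B=45 C=46] open={R4}
Step 8: reserve R5 B 1 -> on_hand[A=34 B=51 C=46] avail[A=34 B=44 C=46] open={R4,R5}
Step 9: cancel R4 -> on_hand[A=34 B=51 C=46] avail[A=34 B=50 C=46] open={R5}
Step 10: cancel R5 -> on_hand[A=34 B=51 C=46] avail[A=34 B=51 C=46] open={}
Step 11: reserve R6 B 2 -> on_hand[A=34 B=51 C=46] avail[A=34 B=49 C=46] open={R6}
Step 12: reserve R7 A 6 -> on_hand[A=34 B=51 C=46] avail[A=28 B=49 C=46] open={R6,R7}
Step 13: commit R7 -> on_hand[A=28 B=51 C=46] avail[A=28 B=49 C=46] open={R6}
Step 14: reserve R8 C 6 -> on_hand[A=28 B=51 C=46] avail[A=28 B=49 C=40] open={R6,R8}
Step 15: reserve R9 A 6 -> on_hand[A=28 B=51 C=46] avail[A=22 B=49 C=40] open={R6,R8,R9}
Step 16: reserve R10 B 7 -> on_hand[A=28 B=51 C=46] avail[A=22 B=42 C=40] open={R10,R6,R8,R9}
Final available[A] = 22

Answer: 22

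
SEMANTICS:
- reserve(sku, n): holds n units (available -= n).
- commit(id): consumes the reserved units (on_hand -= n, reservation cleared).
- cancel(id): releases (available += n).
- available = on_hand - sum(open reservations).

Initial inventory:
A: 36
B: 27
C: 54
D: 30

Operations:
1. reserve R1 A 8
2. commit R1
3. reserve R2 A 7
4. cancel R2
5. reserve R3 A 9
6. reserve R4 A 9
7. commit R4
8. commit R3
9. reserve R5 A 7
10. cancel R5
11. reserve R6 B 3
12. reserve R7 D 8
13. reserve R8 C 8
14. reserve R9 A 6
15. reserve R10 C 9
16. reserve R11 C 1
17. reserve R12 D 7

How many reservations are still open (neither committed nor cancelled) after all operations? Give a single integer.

Answer: 7

Derivation:
Step 1: reserve R1 A 8 -> on_hand[A=36 B=27 C=54 D=30] avail[A=28 B=27 C=54 D=30] open={R1}
Step 2: commit R1 -> on_hand[A=28 B=27 C=54 D=30] avail[A=28 B=27 C=54 D=30] open={}
Step 3: reserve R2 A 7 -> on_hand[A=28 B=27 C=54 D=30] avail[A=21 B=27 C=54 D=30] open={R2}
Step 4: cancel R2 -> on_hand[A=28 B=27 C=54 D=30] avail[A=28 B=27 C=54 D=30] open={}
Step 5: reserve R3 A 9 -> on_hand[A=28 B=27 C=54 D=30] avail[A=19 B=27 C=54 D=30] open={R3}
Step 6: reserve R4 A 9 -> on_hand[A=28 B=27 C=54 D=30] avail[A=10 B=27 C=54 D=30] open={R3,R4}
Step 7: commit R4 -> on_hand[A=19 B=27 C=54 D=30] avail[A=10 B=27 C=54 D=30] open={R3}
Step 8: commit R3 -> on_hand[A=10 B=27 C=54 D=30] avail[A=10 B=27 C=54 D=30] open={}
Step 9: reserve R5 A 7 -> on_hand[A=10 B=27 C=54 D=30] avail[A=3 B=27 C=54 D=30] open={R5}
Step 10: cancel R5 -> on_hand[A=10 B=27 C=54 D=30] avail[A=10 B=27 C=54 D=30] open={}
Step 11: reserve R6 B 3 -> on_hand[A=10 B=27 C=54 D=30] avail[A=10 B=24 C=54 D=30] open={R6}
Step 12: reserve R7 D 8 -> on_hand[A=10 B=27 C=54 D=30] avail[A=10 B=24 C=54 D=22] open={R6,R7}
Step 13: reserve R8 C 8 -> on_hand[A=10 B=27 C=54 D=30] avail[A=10 B=24 C=46 D=22] open={R6,R7,R8}
Step 14: reserve R9 A 6 -> on_hand[A=10 B=27 C=54 D=30] avail[A=4 B=24 C=46 D=22] open={R6,R7,R8,R9}
Step 15: reserve R10 C 9 -> on_hand[A=10 B=27 C=54 D=30] avail[A=4 B=24 C=37 D=22] open={R10,R6,R7,R8,R9}
Step 16: reserve R11 C 1 -> on_hand[A=10 B=27 C=54 D=30] avail[A=4 B=24 C=36 D=22] open={R10,R11,R6,R7,R8,R9}
Step 17: reserve R12 D 7 -> on_hand[A=10 B=27 C=54 D=30] avail[A=4 B=24 C=36 D=15] open={R10,R11,R12,R6,R7,R8,R9}
Open reservations: ['R10', 'R11', 'R12', 'R6', 'R7', 'R8', 'R9'] -> 7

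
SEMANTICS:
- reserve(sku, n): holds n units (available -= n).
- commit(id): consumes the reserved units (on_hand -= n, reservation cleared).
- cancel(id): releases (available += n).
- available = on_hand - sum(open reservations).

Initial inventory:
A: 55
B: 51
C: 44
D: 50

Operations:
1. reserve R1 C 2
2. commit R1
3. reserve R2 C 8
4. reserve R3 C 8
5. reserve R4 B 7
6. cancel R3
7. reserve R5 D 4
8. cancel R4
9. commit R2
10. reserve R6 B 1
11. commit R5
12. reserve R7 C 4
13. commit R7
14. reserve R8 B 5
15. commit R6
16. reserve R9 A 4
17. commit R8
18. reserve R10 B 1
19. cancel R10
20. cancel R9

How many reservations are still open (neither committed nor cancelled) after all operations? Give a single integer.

Answer: 0

Derivation:
Step 1: reserve R1 C 2 -> on_hand[A=55 B=51 C=44 D=50] avail[A=55 B=51 C=42 D=50] open={R1}
Step 2: commit R1 -> on_hand[A=55 B=51 C=42 D=50] avail[A=55 B=51 C=42 D=50] open={}
Step 3: reserve R2 C 8 -> on_hand[A=55 B=51 C=42 D=50] avail[A=55 B=51 C=34 D=50] open={R2}
Step 4: reserve R3 C 8 -> on_hand[A=55 B=51 C=42 D=50] avail[A=55 B=51 C=26 D=50] open={R2,R3}
Step 5: reserve R4 B 7 -> on_hand[A=55 B=51 C=42 D=50] avail[A=55 B=44 C=26 D=50] open={R2,R3,R4}
Step 6: cancel R3 -> on_hand[A=55 B=51 C=42 D=50] avail[A=55 B=44 C=34 D=50] open={R2,R4}
Step 7: reserve R5 D 4 -> on_hand[A=55 B=51 C=42 D=50] avail[A=55 B=44 C=34 D=46] open={R2,R4,R5}
Step 8: cancel R4 -> on_hand[A=55 B=51 C=42 D=50] avail[A=55 B=51 C=34 D=46] open={R2,R5}
Step 9: commit R2 -> on_hand[A=55 B=51 C=34 D=50] avail[A=55 B=51 C=34 D=46] open={R5}
Step 10: reserve R6 B 1 -> on_hand[A=55 B=51 C=34 D=50] avail[A=55 B=50 C=34 D=46] open={R5,R6}
Step 11: commit R5 -> on_hand[A=55 B=51 C=34 D=46] avail[A=55 B=50 C=34 D=46] open={R6}
Step 12: reserve R7 C 4 -> on_hand[A=55 B=51 C=34 D=46] avail[A=55 B=50 C=30 D=46] open={R6,R7}
Step 13: commit R7 -> on_hand[A=55 B=51 C=30 D=46] avail[A=55 B=50 C=30 D=46] open={R6}
Step 14: reserve R8 B 5 -> on_hand[A=55 B=51 C=30 D=46] avail[A=55 B=45 C=30 D=46] open={R6,R8}
Step 15: commit R6 -> on_hand[A=55 B=50 C=30 D=46] avail[A=55 B=45 C=30 D=46] open={R8}
Step 16: reserve R9 A 4 -> on_hand[A=55 B=50 C=30 D=46] avail[A=51 B=45 C=30 D=46] open={R8,R9}
Step 17: commit R8 -> on_hand[A=55 B=45 C=30 D=46] avail[A=51 B=45 C=30 D=46] open={R9}
Step 18: reserve R10 B 1 -> on_hand[A=55 B=45 C=30 D=46] avail[A=51 B=44 C=30 D=46] open={R10,R9}
Step 19: cancel R10 -> on_hand[A=55 B=45 C=30 D=46] avail[A=51 B=45 C=30 D=46] open={R9}
Step 20: cancel R9 -> on_hand[A=55 B=45 C=30 D=46] avail[A=55 B=45 C=30 D=46] open={}
Open reservations: [] -> 0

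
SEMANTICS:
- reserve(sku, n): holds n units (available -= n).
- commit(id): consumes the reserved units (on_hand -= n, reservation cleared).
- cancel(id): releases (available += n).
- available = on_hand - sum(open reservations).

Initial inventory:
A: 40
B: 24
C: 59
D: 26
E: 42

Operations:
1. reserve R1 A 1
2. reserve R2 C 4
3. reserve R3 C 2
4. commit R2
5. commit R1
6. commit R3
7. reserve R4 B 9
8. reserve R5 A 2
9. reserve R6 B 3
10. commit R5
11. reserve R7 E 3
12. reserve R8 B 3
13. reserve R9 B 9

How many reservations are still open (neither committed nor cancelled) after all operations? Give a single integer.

Step 1: reserve R1 A 1 -> on_hand[A=40 B=24 C=59 D=26 E=42] avail[A=39 B=24 C=59 D=26 E=42] open={R1}
Step 2: reserve R2 C 4 -> on_hand[A=40 B=24 C=59 D=26 E=42] avail[A=39 B=24 C=55 D=26 E=42] open={R1,R2}
Step 3: reserve R3 C 2 -> on_hand[A=40 B=24 C=59 D=26 E=42] avail[A=39 B=24 C=53 D=26 E=42] open={R1,R2,R3}
Step 4: commit R2 -> on_hand[A=40 B=24 C=55 D=26 E=42] avail[A=39 B=24 C=53 D=26 E=42] open={R1,R3}
Step 5: commit R1 -> on_hand[A=39 B=24 C=55 D=26 E=42] avail[A=39 B=24 C=53 D=26 E=42] open={R3}
Step 6: commit R3 -> on_hand[A=39 B=24 C=53 D=26 E=42] avail[A=39 B=24 C=53 D=26 E=42] open={}
Step 7: reserve R4 B 9 -> on_hand[A=39 B=24 C=53 D=26 E=42] avail[A=39 B=15 C=53 D=26 E=42] open={R4}
Step 8: reserve R5 A 2 -> on_hand[A=39 B=24 C=53 D=26 E=42] avail[A=37 B=15 C=53 D=26 E=42] open={R4,R5}
Step 9: reserve R6 B 3 -> on_hand[A=39 B=24 C=53 D=26 E=42] avail[A=37 B=12 C=53 D=26 E=42] open={R4,R5,R6}
Step 10: commit R5 -> on_hand[A=37 B=24 C=53 D=26 E=42] avail[A=37 B=12 C=53 D=26 E=42] open={R4,R6}
Step 11: reserve R7 E 3 -> on_hand[A=37 B=24 C=53 D=26 E=42] avail[A=37 B=12 C=53 D=26 E=39] open={R4,R6,R7}
Step 12: reserve R8 B 3 -> on_hand[A=37 B=24 C=53 D=26 E=42] avail[A=37 B=9 C=53 D=26 E=39] open={R4,R6,R7,R8}
Step 13: reserve R9 B 9 -> on_hand[A=37 B=24 C=53 D=26 E=42] avail[A=37 B=0 C=53 D=26 E=39] open={R4,R6,R7,R8,R9}
Open reservations: ['R4', 'R6', 'R7', 'R8', 'R9'] -> 5

Answer: 5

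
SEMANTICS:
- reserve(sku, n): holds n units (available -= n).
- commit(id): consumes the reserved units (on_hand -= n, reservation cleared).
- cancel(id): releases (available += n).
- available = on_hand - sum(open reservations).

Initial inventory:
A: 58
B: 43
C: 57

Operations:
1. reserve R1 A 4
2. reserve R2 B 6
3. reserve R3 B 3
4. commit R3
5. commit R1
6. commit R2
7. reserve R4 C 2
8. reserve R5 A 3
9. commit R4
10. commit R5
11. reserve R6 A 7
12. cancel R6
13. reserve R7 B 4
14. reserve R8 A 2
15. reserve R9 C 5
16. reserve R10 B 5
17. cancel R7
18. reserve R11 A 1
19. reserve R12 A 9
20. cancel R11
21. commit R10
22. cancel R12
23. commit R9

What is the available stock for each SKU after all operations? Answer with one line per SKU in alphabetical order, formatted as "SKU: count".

Answer: A: 49
B: 29
C: 50

Derivation:
Step 1: reserve R1 A 4 -> on_hand[A=58 B=43 C=57] avail[A=54 B=43 C=57] open={R1}
Step 2: reserve R2 B 6 -> on_hand[A=58 B=43 C=57] avail[A=54 B=37 C=57] open={R1,R2}
Step 3: reserve R3 B 3 -> on_hand[A=58 B=43 C=57] avail[A=54 B=34 C=57] open={R1,R2,R3}
Step 4: commit R3 -> on_hand[A=58 B=40 C=57] avail[A=54 B=34 C=57] open={R1,R2}
Step 5: commit R1 -> on_hand[A=54 B=40 C=57] avail[A=54 B=34 C=57] open={R2}
Step 6: commit R2 -> on_hand[A=54 B=34 C=57] avail[A=54 B=34 C=57] open={}
Step 7: reserve R4 C 2 -> on_hand[A=54 B=34 C=57] avail[A=54 B=34 C=55] open={R4}
Step 8: reserve R5 A 3 -> on_hand[A=54 B=34 C=57] avail[A=51 B=34 C=55] open={R4,R5}
Step 9: commit R4 -> on_hand[A=54 B=34 C=55] avail[A=51 B=34 C=55] open={R5}
Step 10: commit R5 -> on_hand[A=51 B=34 C=55] avail[A=51 B=34 C=55] open={}
Step 11: reserve R6 A 7 -> on_hand[A=51 B=34 C=55] avail[A=44 B=34 C=55] open={R6}
Step 12: cancel R6 -> on_hand[A=51 B=34 C=55] avail[A=51 B=34 C=55] open={}
Step 13: reserve R7 B 4 -> on_hand[A=51 B=34 C=55] avail[A=51 B=30 C=55] open={R7}
Step 14: reserve R8 A 2 -> on_hand[A=51 B=34 C=55] avail[A=49 B=30 C=55] open={R7,R8}
Step 15: reserve R9 C 5 -> on_hand[A=51 B=34 C=55] avail[A=49 B=30 C=50] open={R7,R8,R9}
Step 16: reserve R10 B 5 -> on_hand[A=51 B=34 C=55] avail[A=49 B=25 C=50] open={R10,R7,R8,R9}
Step 17: cancel R7 -> on_hand[A=51 B=34 C=55] avail[A=49 B=29 C=50] open={R10,R8,R9}
Step 18: reserve R11 A 1 -> on_hand[A=51 B=34 C=55] avail[A=48 B=29 C=50] open={R10,R11,R8,R9}
Step 19: reserve R12 A 9 -> on_hand[A=51 B=34 C=55] avail[A=39 B=29 C=50] open={R10,R11,R12,R8,R9}
Step 20: cancel R11 -> on_hand[A=51 B=34 C=55] avail[A=40 B=29 C=50] open={R10,R12,R8,R9}
Step 21: commit R10 -> on_hand[A=51 B=29 C=55] avail[A=40 B=29 C=50] open={R12,R8,R9}
Step 22: cancel R12 -> on_hand[A=51 B=29 C=55] avail[A=49 B=29 C=50] open={R8,R9}
Step 23: commit R9 -> on_hand[A=51 B=29 C=50] avail[A=49 B=29 C=50] open={R8}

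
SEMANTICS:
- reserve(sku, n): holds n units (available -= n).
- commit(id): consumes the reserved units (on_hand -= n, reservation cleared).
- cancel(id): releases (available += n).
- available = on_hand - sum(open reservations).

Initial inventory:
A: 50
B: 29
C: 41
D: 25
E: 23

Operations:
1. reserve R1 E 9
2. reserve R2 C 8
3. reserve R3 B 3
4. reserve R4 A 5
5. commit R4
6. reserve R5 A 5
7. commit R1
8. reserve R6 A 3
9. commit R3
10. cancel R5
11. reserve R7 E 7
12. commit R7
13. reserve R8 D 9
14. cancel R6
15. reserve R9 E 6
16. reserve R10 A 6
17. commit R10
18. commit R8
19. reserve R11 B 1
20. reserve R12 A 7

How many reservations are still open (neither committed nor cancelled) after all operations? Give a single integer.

Step 1: reserve R1 E 9 -> on_hand[A=50 B=29 C=41 D=25 E=23] avail[A=50 B=29 C=41 D=25 E=14] open={R1}
Step 2: reserve R2 C 8 -> on_hand[A=50 B=29 C=41 D=25 E=23] avail[A=50 B=29 C=33 D=25 E=14] open={R1,R2}
Step 3: reserve R3 B 3 -> on_hand[A=50 B=29 C=41 D=25 E=23] avail[A=50 B=26 C=33 D=25 E=14] open={R1,R2,R3}
Step 4: reserve R4 A 5 -> on_hand[A=50 B=29 C=41 D=25 E=23] avail[A=45 B=26 C=33 D=25 E=14] open={R1,R2,R3,R4}
Step 5: commit R4 -> on_hand[A=45 B=29 C=41 D=25 E=23] avail[A=45 B=26 C=33 D=25 E=14] open={R1,R2,R3}
Step 6: reserve R5 A 5 -> on_hand[A=45 B=29 C=41 D=25 E=23] avail[A=40 B=26 C=33 D=25 E=14] open={R1,R2,R3,R5}
Step 7: commit R1 -> on_hand[A=45 B=29 C=41 D=25 E=14] avail[A=40 B=26 C=33 D=25 E=14] open={R2,R3,R5}
Step 8: reserve R6 A 3 -> on_hand[A=45 B=29 C=41 D=25 E=14] avail[A=37 B=26 C=33 D=25 E=14] open={R2,R3,R5,R6}
Step 9: commit R3 -> on_hand[A=45 B=26 C=41 D=25 E=14] avail[A=37 B=26 C=33 D=25 E=14] open={R2,R5,R6}
Step 10: cancel R5 -> on_hand[A=45 B=26 C=41 D=25 E=14] avail[A=42 B=26 C=33 D=25 E=14] open={R2,R6}
Step 11: reserve R7 E 7 -> on_hand[A=45 B=26 C=41 D=25 E=14] avail[A=42 B=26 C=33 D=25 E=7] open={R2,R6,R7}
Step 12: commit R7 -> on_hand[A=45 B=26 C=41 D=25 E=7] avail[A=42 B=26 C=33 D=25 E=7] open={R2,R6}
Step 13: reserve R8 D 9 -> on_hand[A=45 B=26 C=41 D=25 E=7] avail[A=42 B=26 C=33 D=16 E=7] open={R2,R6,R8}
Step 14: cancel R6 -> on_hand[A=45 B=26 C=41 D=25 E=7] avail[A=45 B=26 C=33 D=16 E=7] open={R2,R8}
Step 15: reserve R9 E 6 -> on_hand[A=45 B=26 C=41 D=25 E=7] avail[A=45 B=26 C=33 D=16 E=1] open={R2,R8,R9}
Step 16: reserve R10 A 6 -> on_hand[A=45 B=26 C=41 D=25 E=7] avail[A=39 B=26 C=33 D=16 E=1] open={R10,R2,R8,R9}
Step 17: commit R10 -> on_hand[A=39 B=26 C=41 D=25 E=7] avail[A=39 B=26 C=33 D=16 E=1] open={R2,R8,R9}
Step 18: commit R8 -> on_hand[A=39 B=26 C=41 D=16 E=7] avail[A=39 B=26 C=33 D=16 E=1] open={R2,R9}
Step 19: reserve R11 B 1 -> on_hand[A=39 B=26 C=41 D=16 E=7] avail[A=39 B=25 C=33 D=16 E=1] open={R11,R2,R9}
Step 20: reserve R12 A 7 -> on_hand[A=39 B=26 C=41 D=16 E=7] avail[A=32 B=25 C=33 D=16 E=1] open={R11,R12,R2,R9}
Open reservations: ['R11', 'R12', 'R2', 'R9'] -> 4

Answer: 4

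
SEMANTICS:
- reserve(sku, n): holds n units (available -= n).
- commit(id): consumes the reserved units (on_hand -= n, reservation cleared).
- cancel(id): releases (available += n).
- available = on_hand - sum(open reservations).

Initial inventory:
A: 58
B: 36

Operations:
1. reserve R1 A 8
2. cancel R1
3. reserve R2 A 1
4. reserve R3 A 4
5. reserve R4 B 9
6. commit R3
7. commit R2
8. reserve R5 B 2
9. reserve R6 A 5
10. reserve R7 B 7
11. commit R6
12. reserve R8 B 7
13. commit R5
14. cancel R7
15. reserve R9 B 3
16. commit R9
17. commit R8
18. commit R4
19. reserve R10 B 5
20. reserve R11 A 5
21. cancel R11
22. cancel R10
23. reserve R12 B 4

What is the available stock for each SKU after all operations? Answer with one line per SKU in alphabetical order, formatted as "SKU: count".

Step 1: reserve R1 A 8 -> on_hand[A=58 B=36] avail[A=50 B=36] open={R1}
Step 2: cancel R1 -> on_hand[A=58 B=36] avail[A=58 B=36] open={}
Step 3: reserve R2 A 1 -> on_hand[A=58 B=36] avail[A=57 B=36] open={R2}
Step 4: reserve R3 A 4 -> on_hand[A=58 B=36] avail[A=53 B=36] open={R2,R3}
Step 5: reserve R4 B 9 -> on_hand[A=58 B=36] avail[A=53 B=27] open={R2,R3,R4}
Step 6: commit R3 -> on_hand[A=54 B=36] avail[A=53 B=27] open={R2,R4}
Step 7: commit R2 -> on_hand[A=53 B=36] avail[A=53 B=27] open={R4}
Step 8: reserve R5 B 2 -> on_hand[A=53 B=36] avail[A=53 B=25] open={R4,R5}
Step 9: reserve R6 A 5 -> on_hand[A=53 B=36] avail[A=48 B=25] open={R4,R5,R6}
Step 10: reserve R7 B 7 -> on_hand[A=53 B=36] avail[A=48 B=18] open={R4,R5,R6,R7}
Step 11: commit R6 -> on_hand[A=48 B=36] avail[A=48 B=18] open={R4,R5,R7}
Step 12: reserve R8 B 7 -> on_hand[A=48 B=36] avail[A=48 B=11] open={R4,R5,R7,R8}
Step 13: commit R5 -> on_hand[A=48 B=34] avail[A=48 B=11] open={R4,R7,R8}
Step 14: cancel R7 -> on_hand[A=48 B=34] avail[A=48 B=18] open={R4,R8}
Step 15: reserve R9 B 3 -> on_hand[A=48 B=34] avail[A=48 B=15] open={R4,R8,R9}
Step 16: commit R9 -> on_hand[A=48 B=31] avail[A=48 B=15] open={R4,R8}
Step 17: commit R8 -> on_hand[A=48 B=24] avail[A=48 B=15] open={R4}
Step 18: commit R4 -> on_hand[A=48 B=15] avail[A=48 B=15] open={}
Step 19: reserve R10 B 5 -> on_hand[A=48 B=15] avail[A=48 B=10] open={R10}
Step 20: reserve R11 A 5 -> on_hand[A=48 B=15] avail[A=43 B=10] open={R10,R11}
Step 21: cancel R11 -> on_hand[A=48 B=15] avail[A=48 B=10] open={R10}
Step 22: cancel R10 -> on_hand[A=48 B=15] avail[A=48 B=15] open={}
Step 23: reserve R12 B 4 -> on_hand[A=48 B=15] avail[A=48 B=11] open={R12}

Answer: A: 48
B: 11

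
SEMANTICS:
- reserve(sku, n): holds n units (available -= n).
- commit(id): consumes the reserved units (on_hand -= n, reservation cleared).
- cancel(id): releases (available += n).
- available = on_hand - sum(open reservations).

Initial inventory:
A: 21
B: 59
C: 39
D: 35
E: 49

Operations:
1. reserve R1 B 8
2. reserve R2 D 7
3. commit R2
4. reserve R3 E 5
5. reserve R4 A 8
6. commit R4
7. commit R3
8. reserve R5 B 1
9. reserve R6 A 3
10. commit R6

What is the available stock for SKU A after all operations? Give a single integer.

Step 1: reserve R1 B 8 -> on_hand[A=21 B=59 C=39 D=35 E=49] avail[A=21 B=51 C=39 D=35 E=49] open={R1}
Step 2: reserve R2 D 7 -> on_hand[A=21 B=59 C=39 D=35 E=49] avail[A=21 B=51 C=39 D=28 E=49] open={R1,R2}
Step 3: commit R2 -> on_hand[A=21 B=59 C=39 D=28 E=49] avail[A=21 B=51 C=39 D=28 E=49] open={R1}
Step 4: reserve R3 E 5 -> on_hand[A=21 B=59 C=39 D=28 E=49] avail[A=21 B=51 C=39 D=28 E=44] open={R1,R3}
Step 5: reserve R4 A 8 -> on_hand[A=21 B=59 C=39 D=28 E=49] avail[A=13 B=51 C=39 D=28 E=44] open={R1,R3,R4}
Step 6: commit R4 -> on_hand[A=13 B=59 C=39 D=28 E=49] avail[A=13 B=51 C=39 D=28 E=44] open={R1,R3}
Step 7: commit R3 -> on_hand[A=13 B=59 C=39 D=28 E=44] avail[A=13 B=51 C=39 D=28 E=44] open={R1}
Step 8: reserve R5 B 1 -> on_hand[A=13 B=59 C=39 D=28 E=44] avail[A=13 B=50 C=39 D=28 E=44] open={R1,R5}
Step 9: reserve R6 A 3 -> on_hand[A=13 B=59 C=39 D=28 E=44] avail[A=10 B=50 C=39 D=28 E=44] open={R1,R5,R6}
Step 10: commit R6 -> on_hand[A=10 B=59 C=39 D=28 E=44] avail[A=10 B=50 C=39 D=28 E=44] open={R1,R5}
Final available[A] = 10

Answer: 10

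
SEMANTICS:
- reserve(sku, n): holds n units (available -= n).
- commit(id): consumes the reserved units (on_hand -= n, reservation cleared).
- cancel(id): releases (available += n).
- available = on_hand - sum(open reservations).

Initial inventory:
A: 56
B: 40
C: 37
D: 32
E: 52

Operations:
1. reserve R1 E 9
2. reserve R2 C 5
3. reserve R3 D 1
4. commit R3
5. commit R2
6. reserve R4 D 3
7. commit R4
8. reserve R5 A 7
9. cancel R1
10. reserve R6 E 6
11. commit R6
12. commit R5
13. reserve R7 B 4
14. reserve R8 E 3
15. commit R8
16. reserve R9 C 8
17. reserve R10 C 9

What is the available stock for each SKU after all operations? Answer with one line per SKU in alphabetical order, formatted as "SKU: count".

Answer: A: 49
B: 36
C: 15
D: 28
E: 43

Derivation:
Step 1: reserve R1 E 9 -> on_hand[A=56 B=40 C=37 D=32 E=52] avail[A=56 B=40 C=37 D=32 E=43] open={R1}
Step 2: reserve R2 C 5 -> on_hand[A=56 B=40 C=37 D=32 E=52] avail[A=56 B=40 C=32 D=32 E=43] open={R1,R2}
Step 3: reserve R3 D 1 -> on_hand[A=56 B=40 C=37 D=32 E=52] avail[A=56 B=40 C=32 D=31 E=43] open={R1,R2,R3}
Step 4: commit R3 -> on_hand[A=56 B=40 C=37 D=31 E=52] avail[A=56 B=40 C=32 D=31 E=43] open={R1,R2}
Step 5: commit R2 -> on_hand[A=56 B=40 C=32 D=31 E=52] avail[A=56 B=40 C=32 D=31 E=43] open={R1}
Step 6: reserve R4 D 3 -> on_hand[A=56 B=40 C=32 D=31 E=52] avail[A=56 B=40 C=32 D=28 E=43] open={R1,R4}
Step 7: commit R4 -> on_hand[A=56 B=40 C=32 D=28 E=52] avail[A=56 B=40 C=32 D=28 E=43] open={R1}
Step 8: reserve R5 A 7 -> on_hand[A=56 B=40 C=32 D=28 E=52] avail[A=49 B=40 C=32 D=28 E=43] open={R1,R5}
Step 9: cancel R1 -> on_hand[A=56 B=40 C=32 D=28 E=52] avail[A=49 B=40 C=32 D=28 E=52] open={R5}
Step 10: reserve R6 E 6 -> on_hand[A=56 B=40 C=32 D=28 E=52] avail[A=49 B=40 C=32 D=28 E=46] open={R5,R6}
Step 11: commit R6 -> on_hand[A=56 B=40 C=32 D=28 E=46] avail[A=49 B=40 C=32 D=28 E=46] open={R5}
Step 12: commit R5 -> on_hand[A=49 B=40 C=32 D=28 E=46] avail[A=49 B=40 C=32 D=28 E=46] open={}
Step 13: reserve R7 B 4 -> on_hand[A=49 B=40 C=32 D=28 E=46] avail[A=49 B=36 C=32 D=28 E=46] open={R7}
Step 14: reserve R8 E 3 -> on_hand[A=49 B=40 C=32 D=28 E=46] avail[A=49 B=36 C=32 D=28 E=43] open={R7,R8}
Step 15: commit R8 -> on_hand[A=49 B=40 C=32 D=28 E=43] avail[A=49 B=36 C=32 D=28 E=43] open={R7}
Step 16: reserve R9 C 8 -> on_hand[A=49 B=40 C=32 D=28 E=43] avail[A=49 B=36 C=24 D=28 E=43] open={R7,R9}
Step 17: reserve R10 C 9 -> on_hand[A=49 B=40 C=32 D=28 E=43] avail[A=49 B=36 C=15 D=28 E=43] open={R10,R7,R9}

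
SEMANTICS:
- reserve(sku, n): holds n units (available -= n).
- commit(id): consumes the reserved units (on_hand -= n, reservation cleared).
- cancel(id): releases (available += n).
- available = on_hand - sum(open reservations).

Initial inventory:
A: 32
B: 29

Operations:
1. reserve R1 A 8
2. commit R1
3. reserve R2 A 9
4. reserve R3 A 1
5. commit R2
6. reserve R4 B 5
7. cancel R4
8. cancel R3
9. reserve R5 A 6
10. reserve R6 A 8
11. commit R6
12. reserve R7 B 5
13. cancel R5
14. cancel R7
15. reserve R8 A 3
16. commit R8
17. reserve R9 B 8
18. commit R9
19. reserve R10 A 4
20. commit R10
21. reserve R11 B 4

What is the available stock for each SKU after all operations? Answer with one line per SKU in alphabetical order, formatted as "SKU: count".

Answer: A: 0
B: 17

Derivation:
Step 1: reserve R1 A 8 -> on_hand[A=32 B=29] avail[A=24 B=29] open={R1}
Step 2: commit R1 -> on_hand[A=24 B=29] avail[A=24 B=29] open={}
Step 3: reserve R2 A 9 -> on_hand[A=24 B=29] avail[A=15 B=29] open={R2}
Step 4: reserve R3 A 1 -> on_hand[A=24 B=29] avail[A=14 B=29] open={R2,R3}
Step 5: commit R2 -> on_hand[A=15 B=29] avail[A=14 B=29] open={R3}
Step 6: reserve R4 B 5 -> on_hand[A=15 B=29] avail[A=14 B=24] open={R3,R4}
Step 7: cancel R4 -> on_hand[A=15 B=29] avail[A=14 B=29] open={R3}
Step 8: cancel R3 -> on_hand[A=15 B=29] avail[A=15 B=29] open={}
Step 9: reserve R5 A 6 -> on_hand[A=15 B=29] avail[A=9 B=29] open={R5}
Step 10: reserve R6 A 8 -> on_hand[A=15 B=29] avail[A=1 B=29] open={R5,R6}
Step 11: commit R6 -> on_hand[A=7 B=29] avail[A=1 B=29] open={R5}
Step 12: reserve R7 B 5 -> on_hand[A=7 B=29] avail[A=1 B=24] open={R5,R7}
Step 13: cancel R5 -> on_hand[A=7 B=29] avail[A=7 B=24] open={R7}
Step 14: cancel R7 -> on_hand[A=7 B=29] avail[A=7 B=29] open={}
Step 15: reserve R8 A 3 -> on_hand[A=7 B=29] avail[A=4 B=29] open={R8}
Step 16: commit R8 -> on_hand[A=4 B=29] avail[A=4 B=29] open={}
Step 17: reserve R9 B 8 -> on_hand[A=4 B=29] avail[A=4 B=21] open={R9}
Step 18: commit R9 -> on_hand[A=4 B=21] avail[A=4 B=21] open={}
Step 19: reserve R10 A 4 -> on_hand[A=4 B=21] avail[A=0 B=21] open={R10}
Step 20: commit R10 -> on_hand[A=0 B=21] avail[A=0 B=21] open={}
Step 21: reserve R11 B 4 -> on_hand[A=0 B=21] avail[A=0 B=17] open={R11}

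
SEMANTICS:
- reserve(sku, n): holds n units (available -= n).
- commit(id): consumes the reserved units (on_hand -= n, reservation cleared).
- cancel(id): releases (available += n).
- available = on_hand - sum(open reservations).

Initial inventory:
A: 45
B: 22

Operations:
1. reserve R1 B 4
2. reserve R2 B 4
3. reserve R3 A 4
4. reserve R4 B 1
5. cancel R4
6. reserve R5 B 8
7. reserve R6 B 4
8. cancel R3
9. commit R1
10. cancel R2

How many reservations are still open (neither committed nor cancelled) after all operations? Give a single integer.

Step 1: reserve R1 B 4 -> on_hand[A=45 B=22] avail[A=45 B=18] open={R1}
Step 2: reserve R2 B 4 -> on_hand[A=45 B=22] avail[A=45 B=14] open={R1,R2}
Step 3: reserve R3 A 4 -> on_hand[A=45 B=22] avail[A=41 B=14] open={R1,R2,R3}
Step 4: reserve R4 B 1 -> on_hand[A=45 B=22] avail[A=41 B=13] open={R1,R2,R3,R4}
Step 5: cancel R4 -> on_hand[A=45 B=22] avail[A=41 B=14] open={R1,R2,R3}
Step 6: reserve R5 B 8 -> on_hand[A=45 B=22] avail[A=41 B=6] open={R1,R2,R3,R5}
Step 7: reserve R6 B 4 -> on_hand[A=45 B=22] avail[A=41 B=2] open={R1,R2,R3,R5,R6}
Step 8: cancel R3 -> on_hand[A=45 B=22] avail[A=45 B=2] open={R1,R2,R5,R6}
Step 9: commit R1 -> on_hand[A=45 B=18] avail[A=45 B=2] open={R2,R5,R6}
Step 10: cancel R2 -> on_hand[A=45 B=18] avail[A=45 B=6] open={R5,R6}
Open reservations: ['R5', 'R6'] -> 2

Answer: 2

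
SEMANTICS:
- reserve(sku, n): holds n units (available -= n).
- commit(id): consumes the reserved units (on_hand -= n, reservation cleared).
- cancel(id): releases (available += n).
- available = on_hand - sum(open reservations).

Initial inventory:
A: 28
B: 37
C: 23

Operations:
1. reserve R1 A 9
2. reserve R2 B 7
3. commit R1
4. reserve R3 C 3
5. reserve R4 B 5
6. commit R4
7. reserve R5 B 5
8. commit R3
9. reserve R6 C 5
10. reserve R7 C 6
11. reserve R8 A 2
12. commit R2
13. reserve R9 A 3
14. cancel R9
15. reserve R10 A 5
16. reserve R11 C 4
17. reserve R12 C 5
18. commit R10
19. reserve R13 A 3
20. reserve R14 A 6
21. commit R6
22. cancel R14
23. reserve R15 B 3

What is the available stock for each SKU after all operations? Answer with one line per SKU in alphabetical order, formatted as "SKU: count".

Answer: A: 9
B: 17
C: 0

Derivation:
Step 1: reserve R1 A 9 -> on_hand[A=28 B=37 C=23] avail[A=19 B=37 C=23] open={R1}
Step 2: reserve R2 B 7 -> on_hand[A=28 B=37 C=23] avail[A=19 B=30 C=23] open={R1,R2}
Step 3: commit R1 -> on_hand[A=19 B=37 C=23] avail[A=19 B=30 C=23] open={R2}
Step 4: reserve R3 C 3 -> on_hand[A=19 B=37 C=23] avail[A=19 B=30 C=20] open={R2,R3}
Step 5: reserve R4 B 5 -> on_hand[A=19 B=37 C=23] avail[A=19 B=25 C=20] open={R2,R3,R4}
Step 6: commit R4 -> on_hand[A=19 B=32 C=23] avail[A=19 B=25 C=20] open={R2,R3}
Step 7: reserve R5 B 5 -> on_hand[A=19 B=32 C=23] avail[A=19 B=20 C=20] open={R2,R3,R5}
Step 8: commit R3 -> on_hand[A=19 B=32 C=20] avail[A=19 B=20 C=20] open={R2,R5}
Step 9: reserve R6 C 5 -> on_hand[A=19 B=32 C=20] avail[A=19 B=20 C=15] open={R2,R5,R6}
Step 10: reserve R7 C 6 -> on_hand[A=19 B=32 C=20] avail[A=19 B=20 C=9] open={R2,R5,R6,R7}
Step 11: reserve R8 A 2 -> on_hand[A=19 B=32 C=20] avail[A=17 B=20 C=9] open={R2,R5,R6,R7,R8}
Step 12: commit R2 -> on_hand[A=19 B=25 C=20] avail[A=17 B=20 C=9] open={R5,R6,R7,R8}
Step 13: reserve R9 A 3 -> on_hand[A=19 B=25 C=20] avail[A=14 B=20 C=9] open={R5,R6,R7,R8,R9}
Step 14: cancel R9 -> on_hand[A=19 B=25 C=20] avail[A=17 B=20 C=9] open={R5,R6,R7,R8}
Step 15: reserve R10 A 5 -> on_hand[A=19 B=25 C=20] avail[A=12 B=20 C=9] open={R10,R5,R6,R7,R8}
Step 16: reserve R11 C 4 -> on_hand[A=19 B=25 C=20] avail[A=12 B=20 C=5] open={R10,R11,R5,R6,R7,R8}
Step 17: reserve R12 C 5 -> on_hand[A=19 B=25 C=20] avail[A=12 B=20 C=0] open={R10,R11,R12,R5,R6,R7,R8}
Step 18: commit R10 -> on_hand[A=14 B=25 C=20] avail[A=12 B=20 C=0] open={R11,R12,R5,R6,R7,R8}
Step 19: reserve R13 A 3 -> on_hand[A=14 B=25 C=20] avail[A=9 B=20 C=0] open={R11,R12,R13,R5,R6,R7,R8}
Step 20: reserve R14 A 6 -> on_hand[A=14 B=25 C=20] avail[A=3 B=20 C=0] open={R11,R12,R13,R14,R5,R6,R7,R8}
Step 21: commit R6 -> on_hand[A=14 B=25 C=15] avail[A=3 B=20 C=0] open={R11,R12,R13,R14,R5,R7,R8}
Step 22: cancel R14 -> on_hand[A=14 B=25 C=15] avail[A=9 B=20 C=0] open={R11,R12,R13,R5,R7,R8}
Step 23: reserve R15 B 3 -> on_hand[A=14 B=25 C=15] avail[A=9 B=17 C=0] open={R11,R12,R13,R15,R5,R7,R8}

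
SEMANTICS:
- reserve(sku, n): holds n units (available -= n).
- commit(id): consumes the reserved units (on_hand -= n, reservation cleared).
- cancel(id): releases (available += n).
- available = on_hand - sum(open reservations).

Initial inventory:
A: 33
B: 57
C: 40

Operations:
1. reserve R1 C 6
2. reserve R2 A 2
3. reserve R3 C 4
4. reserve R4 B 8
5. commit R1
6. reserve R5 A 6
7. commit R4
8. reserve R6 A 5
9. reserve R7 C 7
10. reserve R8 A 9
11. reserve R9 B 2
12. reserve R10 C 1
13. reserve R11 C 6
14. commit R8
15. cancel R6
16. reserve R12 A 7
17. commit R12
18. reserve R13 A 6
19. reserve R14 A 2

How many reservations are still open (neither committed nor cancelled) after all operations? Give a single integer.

Step 1: reserve R1 C 6 -> on_hand[A=33 B=57 C=40] avail[A=33 B=57 C=34] open={R1}
Step 2: reserve R2 A 2 -> on_hand[A=33 B=57 C=40] avail[A=31 B=57 C=34] open={R1,R2}
Step 3: reserve R3 C 4 -> on_hand[A=33 B=57 C=40] avail[A=31 B=57 C=30] open={R1,R2,R3}
Step 4: reserve R4 B 8 -> on_hand[A=33 B=57 C=40] avail[A=31 B=49 C=30] open={R1,R2,R3,R4}
Step 5: commit R1 -> on_hand[A=33 B=57 C=34] avail[A=31 B=49 C=30] open={R2,R3,R4}
Step 6: reserve R5 A 6 -> on_hand[A=33 B=57 C=34] avail[A=25 B=49 C=30] open={R2,R3,R4,R5}
Step 7: commit R4 -> on_hand[A=33 B=49 C=34] avail[A=25 B=49 C=30] open={R2,R3,R5}
Step 8: reserve R6 A 5 -> on_hand[A=33 B=49 C=34] avail[A=20 B=49 C=30] open={R2,R3,R5,R6}
Step 9: reserve R7 C 7 -> on_hand[A=33 B=49 C=34] avail[A=20 B=49 C=23] open={R2,R3,R5,R6,R7}
Step 10: reserve R8 A 9 -> on_hand[A=33 B=49 C=34] avail[A=11 B=49 C=23] open={R2,R3,R5,R6,R7,R8}
Step 11: reserve R9 B 2 -> on_hand[A=33 B=49 C=34] avail[A=11 B=47 C=23] open={R2,R3,R5,R6,R7,R8,R9}
Step 12: reserve R10 C 1 -> on_hand[A=33 B=49 C=34] avail[A=11 B=47 C=22] open={R10,R2,R3,R5,R6,R7,R8,R9}
Step 13: reserve R11 C 6 -> on_hand[A=33 B=49 C=34] avail[A=11 B=47 C=16] open={R10,R11,R2,R3,R5,R6,R7,R8,R9}
Step 14: commit R8 -> on_hand[A=24 B=49 C=34] avail[A=11 B=47 C=16] open={R10,R11,R2,R3,R5,R6,R7,R9}
Step 15: cancel R6 -> on_hand[A=24 B=49 C=34] avail[A=16 B=47 C=16] open={R10,R11,R2,R3,R5,R7,R9}
Step 16: reserve R12 A 7 -> on_hand[A=24 B=49 C=34] avail[A=9 B=47 C=16] open={R10,R11,R12,R2,R3,R5,R7,R9}
Step 17: commit R12 -> on_hand[A=17 B=49 C=34] avail[A=9 B=47 C=16] open={R10,R11,R2,R3,R5,R7,R9}
Step 18: reserve R13 A 6 -> on_hand[A=17 B=49 C=34] avail[A=3 B=47 C=16] open={R10,R11,R13,R2,R3,R5,R7,R9}
Step 19: reserve R14 A 2 -> on_hand[A=17 B=49 C=34] avail[A=1 B=47 C=16] open={R10,R11,R13,R14,R2,R3,R5,R7,R9}
Open reservations: ['R10', 'R11', 'R13', 'R14', 'R2', 'R3', 'R5', 'R7', 'R9'] -> 9

Answer: 9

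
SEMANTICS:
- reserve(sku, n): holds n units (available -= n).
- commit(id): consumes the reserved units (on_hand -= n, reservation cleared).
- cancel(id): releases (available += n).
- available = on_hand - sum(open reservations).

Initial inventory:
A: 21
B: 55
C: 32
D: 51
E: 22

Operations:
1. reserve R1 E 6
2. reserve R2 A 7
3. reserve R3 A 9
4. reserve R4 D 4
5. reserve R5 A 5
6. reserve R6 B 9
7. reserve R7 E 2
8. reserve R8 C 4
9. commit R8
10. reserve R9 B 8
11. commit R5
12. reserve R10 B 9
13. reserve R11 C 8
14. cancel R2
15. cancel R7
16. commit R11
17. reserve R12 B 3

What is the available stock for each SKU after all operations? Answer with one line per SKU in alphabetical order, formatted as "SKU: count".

Answer: A: 7
B: 26
C: 20
D: 47
E: 16

Derivation:
Step 1: reserve R1 E 6 -> on_hand[A=21 B=55 C=32 D=51 E=22] avail[A=21 B=55 C=32 D=51 E=16] open={R1}
Step 2: reserve R2 A 7 -> on_hand[A=21 B=55 C=32 D=51 E=22] avail[A=14 B=55 C=32 D=51 E=16] open={R1,R2}
Step 3: reserve R3 A 9 -> on_hand[A=21 B=55 C=32 D=51 E=22] avail[A=5 B=55 C=32 D=51 E=16] open={R1,R2,R3}
Step 4: reserve R4 D 4 -> on_hand[A=21 B=55 C=32 D=51 E=22] avail[A=5 B=55 C=32 D=47 E=16] open={R1,R2,R3,R4}
Step 5: reserve R5 A 5 -> on_hand[A=21 B=55 C=32 D=51 E=22] avail[A=0 B=55 C=32 D=47 E=16] open={R1,R2,R3,R4,R5}
Step 6: reserve R6 B 9 -> on_hand[A=21 B=55 C=32 D=51 E=22] avail[A=0 B=46 C=32 D=47 E=16] open={R1,R2,R3,R4,R5,R6}
Step 7: reserve R7 E 2 -> on_hand[A=21 B=55 C=32 D=51 E=22] avail[A=0 B=46 C=32 D=47 E=14] open={R1,R2,R3,R4,R5,R6,R7}
Step 8: reserve R8 C 4 -> on_hand[A=21 B=55 C=32 D=51 E=22] avail[A=0 B=46 C=28 D=47 E=14] open={R1,R2,R3,R4,R5,R6,R7,R8}
Step 9: commit R8 -> on_hand[A=21 B=55 C=28 D=51 E=22] avail[A=0 B=46 C=28 D=47 E=14] open={R1,R2,R3,R4,R5,R6,R7}
Step 10: reserve R9 B 8 -> on_hand[A=21 B=55 C=28 D=51 E=22] avail[A=0 B=38 C=28 D=47 E=14] open={R1,R2,R3,R4,R5,R6,R7,R9}
Step 11: commit R5 -> on_hand[A=16 B=55 C=28 D=51 E=22] avail[A=0 B=38 C=28 D=47 E=14] open={R1,R2,R3,R4,R6,R7,R9}
Step 12: reserve R10 B 9 -> on_hand[A=16 B=55 C=28 D=51 E=22] avail[A=0 B=29 C=28 D=47 E=14] open={R1,R10,R2,R3,R4,R6,R7,R9}
Step 13: reserve R11 C 8 -> on_hand[A=16 B=55 C=28 D=51 E=22] avail[A=0 B=29 C=20 D=47 E=14] open={R1,R10,R11,R2,R3,R4,R6,R7,R9}
Step 14: cancel R2 -> on_hand[A=16 B=55 C=28 D=51 E=22] avail[A=7 B=29 C=20 D=47 E=14] open={R1,R10,R11,R3,R4,R6,R7,R9}
Step 15: cancel R7 -> on_hand[A=16 B=55 C=28 D=51 E=22] avail[A=7 B=29 C=20 D=47 E=16] open={R1,R10,R11,R3,R4,R6,R9}
Step 16: commit R11 -> on_hand[A=16 B=55 C=20 D=51 E=22] avail[A=7 B=29 C=20 D=47 E=16] open={R1,R10,R3,R4,R6,R9}
Step 17: reserve R12 B 3 -> on_hand[A=16 B=55 C=20 D=51 E=22] avail[A=7 B=26 C=20 D=47 E=16] open={R1,R10,R12,R3,R4,R6,R9}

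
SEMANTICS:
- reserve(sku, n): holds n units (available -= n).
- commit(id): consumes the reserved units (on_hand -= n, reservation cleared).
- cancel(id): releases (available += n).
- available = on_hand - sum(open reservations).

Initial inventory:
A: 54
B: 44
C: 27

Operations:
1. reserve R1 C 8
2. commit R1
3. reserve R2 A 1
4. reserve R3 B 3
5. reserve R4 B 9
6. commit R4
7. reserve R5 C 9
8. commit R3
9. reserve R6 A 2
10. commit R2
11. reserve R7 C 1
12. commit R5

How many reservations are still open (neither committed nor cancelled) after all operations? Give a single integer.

Answer: 2

Derivation:
Step 1: reserve R1 C 8 -> on_hand[A=54 B=44 C=27] avail[A=54 B=44 C=19] open={R1}
Step 2: commit R1 -> on_hand[A=54 B=44 C=19] avail[A=54 B=44 C=19] open={}
Step 3: reserve R2 A 1 -> on_hand[A=54 B=44 C=19] avail[A=53 B=44 C=19] open={R2}
Step 4: reserve R3 B 3 -> on_hand[A=54 B=44 C=19] avail[A=53 B=41 C=19] open={R2,R3}
Step 5: reserve R4 B 9 -> on_hand[A=54 B=44 C=19] avail[A=53 B=32 C=19] open={R2,R3,R4}
Step 6: commit R4 -> on_hand[A=54 B=35 C=19] avail[A=53 B=32 C=19] open={R2,R3}
Step 7: reserve R5 C 9 -> on_hand[A=54 B=35 C=19] avail[A=53 B=32 C=10] open={R2,R3,R5}
Step 8: commit R3 -> on_hand[A=54 B=32 C=19] avail[A=53 B=32 C=10] open={R2,R5}
Step 9: reserve R6 A 2 -> on_hand[A=54 B=32 C=19] avail[A=51 B=32 C=10] open={R2,R5,R6}
Step 10: commit R2 -> on_hand[A=53 B=32 C=19] avail[A=51 B=32 C=10] open={R5,R6}
Step 11: reserve R7 C 1 -> on_hand[A=53 B=32 C=19] avail[A=51 B=32 C=9] open={R5,R6,R7}
Step 12: commit R5 -> on_hand[A=53 B=32 C=10] avail[A=51 B=32 C=9] open={R6,R7}
Open reservations: ['R6', 'R7'] -> 2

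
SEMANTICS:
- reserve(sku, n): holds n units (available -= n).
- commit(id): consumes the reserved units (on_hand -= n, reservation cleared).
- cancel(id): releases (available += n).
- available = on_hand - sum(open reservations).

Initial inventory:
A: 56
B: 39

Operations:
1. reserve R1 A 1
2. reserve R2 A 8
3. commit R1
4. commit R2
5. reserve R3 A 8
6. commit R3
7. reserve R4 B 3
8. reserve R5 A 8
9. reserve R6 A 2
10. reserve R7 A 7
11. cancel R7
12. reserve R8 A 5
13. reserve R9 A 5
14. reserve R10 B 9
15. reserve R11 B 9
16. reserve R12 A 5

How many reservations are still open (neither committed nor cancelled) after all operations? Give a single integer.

Answer: 8

Derivation:
Step 1: reserve R1 A 1 -> on_hand[A=56 B=39] avail[A=55 B=39] open={R1}
Step 2: reserve R2 A 8 -> on_hand[A=56 B=39] avail[A=47 B=39] open={R1,R2}
Step 3: commit R1 -> on_hand[A=55 B=39] avail[A=47 B=39] open={R2}
Step 4: commit R2 -> on_hand[A=47 B=39] avail[A=47 B=39] open={}
Step 5: reserve R3 A 8 -> on_hand[A=47 B=39] avail[A=39 B=39] open={R3}
Step 6: commit R3 -> on_hand[A=39 B=39] avail[A=39 B=39] open={}
Step 7: reserve R4 B 3 -> on_hand[A=39 B=39] avail[A=39 B=36] open={R4}
Step 8: reserve R5 A 8 -> on_hand[A=39 B=39] avail[A=31 B=36] open={R4,R5}
Step 9: reserve R6 A 2 -> on_hand[A=39 B=39] avail[A=29 B=36] open={R4,R5,R6}
Step 10: reserve R7 A 7 -> on_hand[A=39 B=39] avail[A=22 B=36] open={R4,R5,R6,R7}
Step 11: cancel R7 -> on_hand[A=39 B=39] avail[A=29 B=36] open={R4,R5,R6}
Step 12: reserve R8 A 5 -> on_hand[A=39 B=39] avail[A=24 B=36] open={R4,R5,R6,R8}
Step 13: reserve R9 A 5 -> on_hand[A=39 B=39] avail[A=19 B=36] open={R4,R5,R6,R8,R9}
Step 14: reserve R10 B 9 -> on_hand[A=39 B=39] avail[A=19 B=27] open={R10,R4,R5,R6,R8,R9}
Step 15: reserve R11 B 9 -> on_hand[A=39 B=39] avail[A=19 B=18] open={R10,R11,R4,R5,R6,R8,R9}
Step 16: reserve R12 A 5 -> on_hand[A=39 B=39] avail[A=14 B=18] open={R10,R11,R12,R4,R5,R6,R8,R9}
Open reservations: ['R10', 'R11', 'R12', 'R4', 'R5', 'R6', 'R8', 'R9'] -> 8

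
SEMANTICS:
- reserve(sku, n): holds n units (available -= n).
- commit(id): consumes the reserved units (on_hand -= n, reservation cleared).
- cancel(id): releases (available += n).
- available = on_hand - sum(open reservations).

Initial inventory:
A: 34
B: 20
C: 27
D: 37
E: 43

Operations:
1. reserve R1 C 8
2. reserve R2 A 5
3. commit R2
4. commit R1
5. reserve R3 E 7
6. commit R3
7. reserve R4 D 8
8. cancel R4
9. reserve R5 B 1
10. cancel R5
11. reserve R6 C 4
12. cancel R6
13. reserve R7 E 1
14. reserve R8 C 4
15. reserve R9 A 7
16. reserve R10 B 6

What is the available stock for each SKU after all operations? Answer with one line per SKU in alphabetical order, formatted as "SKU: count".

Step 1: reserve R1 C 8 -> on_hand[A=34 B=20 C=27 D=37 E=43] avail[A=34 B=20 C=19 D=37 E=43] open={R1}
Step 2: reserve R2 A 5 -> on_hand[A=34 B=20 C=27 D=37 E=43] avail[A=29 B=20 C=19 D=37 E=43] open={R1,R2}
Step 3: commit R2 -> on_hand[A=29 B=20 C=27 D=37 E=43] avail[A=29 B=20 C=19 D=37 E=43] open={R1}
Step 4: commit R1 -> on_hand[A=29 B=20 C=19 D=37 E=43] avail[A=29 B=20 C=19 D=37 E=43] open={}
Step 5: reserve R3 E 7 -> on_hand[A=29 B=20 C=19 D=37 E=43] avail[A=29 B=20 C=19 D=37 E=36] open={R3}
Step 6: commit R3 -> on_hand[A=29 B=20 C=19 D=37 E=36] avail[A=29 B=20 C=19 D=37 E=36] open={}
Step 7: reserve R4 D 8 -> on_hand[A=29 B=20 C=19 D=37 E=36] avail[A=29 B=20 C=19 D=29 E=36] open={R4}
Step 8: cancel R4 -> on_hand[A=29 B=20 C=19 D=37 E=36] avail[A=29 B=20 C=19 D=37 E=36] open={}
Step 9: reserve R5 B 1 -> on_hand[A=29 B=20 C=19 D=37 E=36] avail[A=29 B=19 C=19 D=37 E=36] open={R5}
Step 10: cancel R5 -> on_hand[A=29 B=20 C=19 D=37 E=36] avail[A=29 B=20 C=19 D=37 E=36] open={}
Step 11: reserve R6 C 4 -> on_hand[A=29 B=20 C=19 D=37 E=36] avail[A=29 B=20 C=15 D=37 E=36] open={R6}
Step 12: cancel R6 -> on_hand[A=29 B=20 C=19 D=37 E=36] avail[A=29 B=20 C=19 D=37 E=36] open={}
Step 13: reserve R7 E 1 -> on_hand[A=29 B=20 C=19 D=37 E=36] avail[A=29 B=20 C=19 D=37 E=35] open={R7}
Step 14: reserve R8 C 4 -> on_hand[A=29 B=20 C=19 D=37 E=36] avail[A=29 B=20 C=15 D=37 E=35] open={R7,R8}
Step 15: reserve R9 A 7 -> on_hand[A=29 B=20 C=19 D=37 E=36] avail[A=22 B=20 C=15 D=37 E=35] open={R7,R8,R9}
Step 16: reserve R10 B 6 -> on_hand[A=29 B=20 C=19 D=37 E=36] avail[A=22 B=14 C=15 D=37 E=35] open={R10,R7,R8,R9}

Answer: A: 22
B: 14
C: 15
D: 37
E: 35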